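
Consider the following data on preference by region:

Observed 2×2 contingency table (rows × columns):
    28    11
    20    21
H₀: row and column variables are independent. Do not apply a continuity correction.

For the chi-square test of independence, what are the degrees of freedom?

degrees of freedom = 1

df = (r−1)(c−1) = (2−1)·(2−1) = 1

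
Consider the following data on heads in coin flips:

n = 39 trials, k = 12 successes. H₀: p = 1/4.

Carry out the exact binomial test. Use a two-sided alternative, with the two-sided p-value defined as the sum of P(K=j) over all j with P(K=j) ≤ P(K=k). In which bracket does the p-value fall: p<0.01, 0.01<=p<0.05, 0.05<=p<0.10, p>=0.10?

Exact binomial: n=39, k=12, p₀=1/4=0.2500
P(X=j) = C(n,j)·p₀^j·(1−p₀)^(n−j); p = Σ P(X=j) over j with P(X=j) ≤ P(X=12)
p-value (two-sided) = 0.45867
→ bracket: p>=0.10

p-value bracket: p>=0.10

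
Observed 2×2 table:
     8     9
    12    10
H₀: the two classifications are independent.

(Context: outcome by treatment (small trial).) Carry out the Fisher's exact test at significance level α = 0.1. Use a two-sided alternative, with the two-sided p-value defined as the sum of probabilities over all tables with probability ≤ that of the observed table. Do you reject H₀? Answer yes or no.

reject H₀: no

Margins: r₁=17, r₂=22, c₁=20, c₂=19, n=39
p_obs = C(17,8)·C(22,12)/C(39,20); sum pmf over tables with pmf ≤ p_obs
p-value (two-sided) = 0.75119
At α=0.1: p ≥ α → fail to reject H₀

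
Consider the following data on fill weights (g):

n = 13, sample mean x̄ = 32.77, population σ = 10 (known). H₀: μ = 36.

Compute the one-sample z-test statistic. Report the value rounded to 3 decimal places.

test statistic = -1.165

SE = σ/√n = 10/√13 = 2.7735
z = (x̄−μ₀)/SE = (32.77−36)/2.7735 = -1.1646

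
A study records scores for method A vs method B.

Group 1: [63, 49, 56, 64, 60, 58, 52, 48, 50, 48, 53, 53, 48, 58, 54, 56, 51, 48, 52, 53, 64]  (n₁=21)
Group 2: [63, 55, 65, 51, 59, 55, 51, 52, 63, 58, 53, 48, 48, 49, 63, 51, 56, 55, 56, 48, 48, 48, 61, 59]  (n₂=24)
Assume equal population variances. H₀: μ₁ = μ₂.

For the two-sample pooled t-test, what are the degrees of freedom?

df = n₁ + n₂ − 2 = 21 + 24 − 2 = 43

degrees of freedom = 43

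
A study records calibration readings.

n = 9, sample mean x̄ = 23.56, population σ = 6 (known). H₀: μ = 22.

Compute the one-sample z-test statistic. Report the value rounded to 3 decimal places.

test statistic = 0.780

SE = σ/√n = 6/√9 = 2.0000
z = (x̄−μ₀)/SE = (23.56−22)/2.0000 = 0.7800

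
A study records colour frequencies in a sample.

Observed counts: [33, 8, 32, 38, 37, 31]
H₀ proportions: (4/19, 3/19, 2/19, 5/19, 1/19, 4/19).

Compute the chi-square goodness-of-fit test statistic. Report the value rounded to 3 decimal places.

n = 179; E_i = n·p_i = [37.68, 28.26, 18.84, 47.11, 9.42, 37.68]
χ² = (33−37.68)²/37.68 + (8−28.26)²/28.26 + (32−18.84)²/18.84 + (38−47.11)²/47.11 + (37−9.42)²/9.42 + (31−37.68)²/37.68 = 107.9778
df = 5

test statistic = 107.978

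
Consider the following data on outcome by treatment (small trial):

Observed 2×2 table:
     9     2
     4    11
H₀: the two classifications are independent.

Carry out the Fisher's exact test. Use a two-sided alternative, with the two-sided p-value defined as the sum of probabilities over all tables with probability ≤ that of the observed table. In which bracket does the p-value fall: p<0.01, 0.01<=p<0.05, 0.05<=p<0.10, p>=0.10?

Margins: r₁=11, r₂=15, c₁=13, c₂=13, n=26
p_obs = C(11,9)·C(15,4)/C(26,13); sum pmf over tables with pmf ≤ p_obs
p-value (two-sided) = 0.01542
→ bracket: 0.01<=p<0.05

p-value bracket: 0.01<=p<0.05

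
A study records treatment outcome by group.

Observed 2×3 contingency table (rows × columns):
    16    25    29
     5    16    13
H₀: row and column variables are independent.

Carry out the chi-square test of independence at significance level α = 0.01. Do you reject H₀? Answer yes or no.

reject H₀: no

Row totals [70, 34], col totals [21, 41, 42], n=104
χ² = (16−14.13)²/14.13 + (25−27.60)²/27.60 + (29−28.27)²/28.27 + (5−6.87)²/6.87 + (16−13.40)²/13.40 + (13−13.73)²/13.73 = 1.5579
df = 2
p-value (upper-tail) = 0.45889
At α=0.01: p ≥ α → fail to reject H₀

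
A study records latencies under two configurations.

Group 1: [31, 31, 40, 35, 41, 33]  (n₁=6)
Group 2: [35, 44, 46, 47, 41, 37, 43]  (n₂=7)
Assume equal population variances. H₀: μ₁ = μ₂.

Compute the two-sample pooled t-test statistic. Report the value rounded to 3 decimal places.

x̄₁=35.167, s₁=4.401, n₁=6
x̄₂=41.857, s₂=4.488, n₂=7
s_p² = [5·4.401² + 6·4.488²]/11 = 19.7900
SE = √(s_p²·(1/6+1/7)) = 2.4750
t = (35.167−41.857)/2.4750 = -2.7033
df = 11

test statistic = -2.703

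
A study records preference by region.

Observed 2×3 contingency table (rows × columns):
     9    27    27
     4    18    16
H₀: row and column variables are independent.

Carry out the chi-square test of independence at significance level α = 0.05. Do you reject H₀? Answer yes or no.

reject H₀: no

Row totals [63, 38], col totals [13, 45, 43], n=101
χ² = (9−8.11)²/8.11 + (27−28.07)²/28.07 + (27−26.82)²/26.82 + (4−4.89)²/4.89 + (18−16.93)²/16.93 + (16−16.18)²/16.18 = 0.3717
df = 2
p-value (upper-tail) = 0.83040
At α=0.05: p ≥ α → fail to reject H₀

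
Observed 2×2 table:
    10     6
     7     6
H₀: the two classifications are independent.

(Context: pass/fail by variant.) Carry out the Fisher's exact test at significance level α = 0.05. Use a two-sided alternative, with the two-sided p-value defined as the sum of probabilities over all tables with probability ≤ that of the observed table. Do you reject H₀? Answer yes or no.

Margins: r₁=16, r₂=13, c₁=17, c₂=12, n=29
p_obs = C(16,10)·C(13,7)/C(29,17); sum pmf over tables with pmf ≤ p_obs
p-value (two-sided) = 0.71629
At α=0.05: p ≥ α → fail to reject H₀

reject H₀: no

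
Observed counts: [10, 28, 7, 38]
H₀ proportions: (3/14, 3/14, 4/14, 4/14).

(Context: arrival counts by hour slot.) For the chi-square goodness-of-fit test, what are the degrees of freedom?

degrees of freedom = 3

df = k − 1 = 4 − 1 = 3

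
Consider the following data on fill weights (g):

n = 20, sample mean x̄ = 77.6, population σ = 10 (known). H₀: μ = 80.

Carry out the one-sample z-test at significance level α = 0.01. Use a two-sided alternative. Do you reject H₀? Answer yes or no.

reject H₀: no

SE = σ/√n = 10/√20 = 2.2361
z = (x̄−μ₀)/SE = (77.6−80)/2.2361 = -1.0733
p-value (two-sided) = 0.28313
At α=0.01: p ≥ α → fail to reject H₀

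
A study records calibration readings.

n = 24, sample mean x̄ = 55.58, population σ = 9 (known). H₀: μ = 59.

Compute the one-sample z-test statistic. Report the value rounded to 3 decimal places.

SE = σ/√n = 9/√24 = 1.8371
z = (x̄−μ₀)/SE = (55.58−59)/1.8371 = -1.8616

test statistic = -1.862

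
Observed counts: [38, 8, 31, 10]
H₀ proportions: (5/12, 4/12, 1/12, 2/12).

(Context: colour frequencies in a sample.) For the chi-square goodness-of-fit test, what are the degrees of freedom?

df = k − 1 = 4 − 1 = 3

degrees of freedom = 3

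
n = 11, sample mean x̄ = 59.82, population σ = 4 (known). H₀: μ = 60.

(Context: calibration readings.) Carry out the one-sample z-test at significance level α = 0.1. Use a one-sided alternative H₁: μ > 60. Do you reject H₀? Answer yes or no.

SE = σ/√n = 4/√11 = 1.2060
z = (x̄−μ₀)/SE = (59.82−60)/1.2060 = -0.1492
p-value (one-sided, H₁ greater) = 0.55932
At α=0.1: p ≥ α → fail to reject H₀

reject H₀: no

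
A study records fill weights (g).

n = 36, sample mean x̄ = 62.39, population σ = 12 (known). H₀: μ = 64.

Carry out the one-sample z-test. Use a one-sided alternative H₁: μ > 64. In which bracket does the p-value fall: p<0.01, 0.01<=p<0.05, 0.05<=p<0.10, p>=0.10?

p-value bracket: p>=0.10

SE = σ/√n = 12/√36 = 2.0000
z = (x̄−μ₀)/SE = (62.39−64)/2.0000 = -0.8050
p-value (one-sided, H₁ greater) = 0.78959
→ bracket: p>=0.10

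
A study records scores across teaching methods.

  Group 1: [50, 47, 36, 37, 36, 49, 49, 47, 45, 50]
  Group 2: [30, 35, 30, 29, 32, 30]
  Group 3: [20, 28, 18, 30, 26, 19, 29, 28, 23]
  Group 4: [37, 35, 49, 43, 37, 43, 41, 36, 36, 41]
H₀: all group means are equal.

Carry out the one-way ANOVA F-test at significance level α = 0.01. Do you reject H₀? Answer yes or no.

reject H₀: yes

Group means [44.60, 31.00, 24.56, 39.80], grand mean 35.743
SSB = Σnᵢ(x̄ᵢ−x̄)² = 2210.463; SSW = ΣΣ(x−x̄ᵢ)² = 686.222
MSB = 2210.463/3 = 736.8212; MSW = 686.222/31 = 22.1362
F = MSB/MSW = 33.2858
df = (3, 31)
p-value (upper-tail) = 0.00000
At α=0.01: p < α → reject H₀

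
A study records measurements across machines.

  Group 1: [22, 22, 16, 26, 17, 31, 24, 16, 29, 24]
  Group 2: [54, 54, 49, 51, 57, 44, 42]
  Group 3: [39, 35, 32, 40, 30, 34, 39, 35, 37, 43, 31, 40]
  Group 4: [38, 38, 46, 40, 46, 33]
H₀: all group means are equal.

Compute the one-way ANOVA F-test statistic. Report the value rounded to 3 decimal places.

Group means [22.70, 50.14, 36.25, 40.17], grand mean 35.829
SSB = Σnᵢ(x̄ᵢ−x̄)² = 3272.931; SSW = ΣΣ(x−x̄ᵢ)² = 740.040
MSB = 3272.931/3 = 1090.9770; MSW = 740.040/31 = 23.8723
F = MSB/MSW = 45.7006
df = (3, 31)

test statistic = 45.701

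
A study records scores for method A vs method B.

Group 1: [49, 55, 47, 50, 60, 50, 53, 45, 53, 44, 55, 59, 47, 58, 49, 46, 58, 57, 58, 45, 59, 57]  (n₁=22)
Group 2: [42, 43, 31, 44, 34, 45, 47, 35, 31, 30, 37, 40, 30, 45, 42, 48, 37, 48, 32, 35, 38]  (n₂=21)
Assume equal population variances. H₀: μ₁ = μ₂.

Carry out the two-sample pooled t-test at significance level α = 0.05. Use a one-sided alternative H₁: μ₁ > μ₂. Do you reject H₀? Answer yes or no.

reject H₀: yes

x̄₁=52.455, s₁=5.387, n₁=22
x̄₂=38.762, s₂=6.172, n₂=21
s_p² = [21·5.387² + 20·6.172²]/41 = 33.4455
SE = √(s_p²·(1/22+1/21)) = 1.7643
t = (52.455−38.762)/1.7643 = 7.7608
df = 41
p-value (one-sided, H₁ greater) = 0.00000
At α=0.05: p < α → reject H₀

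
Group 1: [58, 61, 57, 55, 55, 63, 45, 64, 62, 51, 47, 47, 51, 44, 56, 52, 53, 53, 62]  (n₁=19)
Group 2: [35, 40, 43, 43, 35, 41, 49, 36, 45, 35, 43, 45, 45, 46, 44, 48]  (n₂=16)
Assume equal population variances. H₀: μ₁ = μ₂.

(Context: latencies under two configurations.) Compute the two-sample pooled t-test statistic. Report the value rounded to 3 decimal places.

x̄₁=54.526, s₁=6.177, n₁=19
x̄₂=42.062, s₂=4.640, n₂=16
s_p² = [18·6.177² + 15·4.640²]/33 = 30.5962
SE = √(s_p²·(1/19+1/16)) = 1.8769
t = (54.526−42.062)/1.8769 = 6.6408
df = 33

test statistic = 6.641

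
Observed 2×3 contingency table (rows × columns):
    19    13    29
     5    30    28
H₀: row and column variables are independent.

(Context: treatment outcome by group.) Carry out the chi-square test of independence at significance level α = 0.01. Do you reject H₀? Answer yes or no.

reject H₀: yes

Row totals [61, 63], col totals [24, 43, 57], n=124
χ² = (19−11.81)²/11.81 + (13−21.15)²/21.15 + (29−28.04)²/28.04 + (5−12.19)²/12.19 + (30−21.85)²/21.85 + (28−28.96)²/28.96 = 14.8768
df = 2
p-value (upper-tail) = 0.00059
At α=0.01: p < α → reject H₀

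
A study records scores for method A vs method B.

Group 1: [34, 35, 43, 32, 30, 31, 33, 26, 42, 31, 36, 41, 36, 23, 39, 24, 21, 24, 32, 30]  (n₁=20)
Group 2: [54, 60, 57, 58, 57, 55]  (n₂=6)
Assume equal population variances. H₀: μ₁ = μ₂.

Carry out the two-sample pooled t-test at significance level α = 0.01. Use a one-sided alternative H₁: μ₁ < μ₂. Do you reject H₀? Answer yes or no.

x̄₁=32.150, s₁=6.377, n₁=20
x̄₂=56.833, s₂=2.137, n₂=6
s_p² = [19·6.377² + 5·2.137²]/24 = 33.1410
SE = √(s_p²·(1/20+1/6)) = 2.6797
t = (32.150−56.833)/2.6797 = -9.2114
df = 24
p-value (one-sided, H₁ less) = 0.00000
At α=0.01: p < α → reject H₀

reject H₀: yes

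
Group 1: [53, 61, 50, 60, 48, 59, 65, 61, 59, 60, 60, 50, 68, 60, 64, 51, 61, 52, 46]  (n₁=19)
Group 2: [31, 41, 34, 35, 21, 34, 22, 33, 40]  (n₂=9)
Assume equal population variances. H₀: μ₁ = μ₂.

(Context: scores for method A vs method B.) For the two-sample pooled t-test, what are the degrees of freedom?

degrees of freedom = 26

df = n₁ + n₂ − 2 = 19 + 9 − 2 = 26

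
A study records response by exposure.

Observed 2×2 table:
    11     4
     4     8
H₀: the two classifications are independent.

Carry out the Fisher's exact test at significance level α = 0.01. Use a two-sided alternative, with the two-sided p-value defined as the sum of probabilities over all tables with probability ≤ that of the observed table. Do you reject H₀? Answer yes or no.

Margins: r₁=15, r₂=12, c₁=15, c₂=12, n=27
p_obs = C(15,11)·C(12,4)/C(27,15); sum pmf over tables with pmf ≤ p_obs
p-value (two-sided) = 0.05740
At α=0.01: p ≥ α → fail to reject H₀

reject H₀: no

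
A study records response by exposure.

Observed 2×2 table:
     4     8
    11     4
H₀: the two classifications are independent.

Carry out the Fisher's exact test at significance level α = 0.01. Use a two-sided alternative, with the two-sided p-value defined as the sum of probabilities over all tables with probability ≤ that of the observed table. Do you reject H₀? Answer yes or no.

Margins: r₁=12, r₂=15, c₁=15, c₂=12, n=27
p_obs = C(12,4)·C(15,11)/C(27,15); sum pmf over tables with pmf ≤ p_obs
p-value (two-sided) = 0.05740
At α=0.01: p ≥ α → fail to reject H₀

reject H₀: no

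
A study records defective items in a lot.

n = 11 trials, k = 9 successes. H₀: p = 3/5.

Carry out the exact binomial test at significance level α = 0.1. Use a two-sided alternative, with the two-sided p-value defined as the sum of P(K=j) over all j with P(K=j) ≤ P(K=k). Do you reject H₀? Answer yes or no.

Exact binomial: n=11, k=9, p₀=3/5=0.6000
P(X=j) = C(n,j)·p₀^j·(1−p₀)^(n−j); p = Σ P(X=j) over j with P(X=j) ≤ P(X=9)
p-value (two-sided) = 0.21827
At α=0.1: p ≥ α → fail to reject H₀

reject H₀: no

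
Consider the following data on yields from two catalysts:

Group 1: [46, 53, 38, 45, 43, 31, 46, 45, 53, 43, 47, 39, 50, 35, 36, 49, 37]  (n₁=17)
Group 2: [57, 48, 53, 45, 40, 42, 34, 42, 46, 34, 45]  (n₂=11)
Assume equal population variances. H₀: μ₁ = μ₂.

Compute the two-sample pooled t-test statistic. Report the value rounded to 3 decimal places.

test statistic = -0.344

x̄₁=43.294, s₁=6.420, n₁=17
x̄₂=44.182, s₂=7.040, n₂=11
s_p² = [16·6.420² + 10·7.040²]/26 = 44.4295
SE = √(s_p²·(1/17+1/11)) = 2.5793
t = (43.294−44.182)/2.5793 = -0.3442
df = 26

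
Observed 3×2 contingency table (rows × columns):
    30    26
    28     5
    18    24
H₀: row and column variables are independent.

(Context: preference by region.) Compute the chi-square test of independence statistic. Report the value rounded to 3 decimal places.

Row totals [56, 33, 42], col totals [76, 55], n=131
χ² = (30−32.49)²/32.49 + (26−23.51)²/23.51 + (28−19.15)²/19.15 + (5−13.85)²/13.85 + (18−24.37)²/24.37 + (24−17.63)²/17.63 = 14.1709
df = 2

test statistic = 14.171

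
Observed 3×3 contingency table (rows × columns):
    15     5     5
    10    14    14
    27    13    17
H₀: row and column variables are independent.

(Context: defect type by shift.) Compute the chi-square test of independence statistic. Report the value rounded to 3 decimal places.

Row totals [25, 38, 57], col totals [52, 32, 36], n=120
χ² = (15−10.83)²/10.83 + (5−6.67)²/6.67 + (5−7.50)²/7.50 + (10−16.47)²/16.47 + (14−10.13)²/10.13 + (14−11.40)²/11.40 + (27−24.70)²/24.70 + (13−15.20)²/15.20 + (17−17.10)²/17.10 = 7.9937
df = 4

test statistic = 7.994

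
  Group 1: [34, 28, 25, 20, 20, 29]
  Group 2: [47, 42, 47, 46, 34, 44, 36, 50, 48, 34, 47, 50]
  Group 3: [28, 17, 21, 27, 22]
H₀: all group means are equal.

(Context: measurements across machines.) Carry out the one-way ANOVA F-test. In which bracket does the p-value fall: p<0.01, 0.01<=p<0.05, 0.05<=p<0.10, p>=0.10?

p-value bracket: p<0.01

Group means [26.00, 43.75, 23.00], grand mean 34.609
SSB = Σnᵢ(x̄ᵢ−x̄)² = 2121.228; SSW = ΣΣ(x−x̄ᵢ)² = 618.250
MSB = 2121.228/2 = 1060.6141; MSW = 618.250/20 = 30.9125
F = MSB/MSW = 34.3102
df = (2, 20)
p-value (upper-tail) = 0.00000
→ bracket: p<0.01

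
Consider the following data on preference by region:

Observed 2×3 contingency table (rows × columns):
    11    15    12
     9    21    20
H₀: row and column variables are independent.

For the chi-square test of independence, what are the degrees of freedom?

df = (r−1)(c−1) = (2−1)·(3−1) = 2

degrees of freedom = 2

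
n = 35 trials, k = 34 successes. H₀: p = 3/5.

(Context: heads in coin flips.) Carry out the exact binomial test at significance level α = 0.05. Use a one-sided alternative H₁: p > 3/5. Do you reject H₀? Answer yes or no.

reject H₀: yes

Exact binomial: n=35, k=34, p₀=3/5=0.6000
P(X≥34) from Σ C(n,i)·p₀^i·(1−p₀)^(n−i)
p-value (one-sided, H₁ greater) = 0.00000
At α=0.05: p < α → reject H₀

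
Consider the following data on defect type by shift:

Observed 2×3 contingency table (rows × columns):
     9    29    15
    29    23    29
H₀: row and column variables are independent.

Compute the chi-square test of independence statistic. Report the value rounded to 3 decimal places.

test statistic = 10.271

Row totals [53, 81], col totals [38, 52, 44], n=134
χ² = (9−15.03)²/15.03 + (29−20.57)²/20.57 + (15−17.40)²/17.40 + (29−22.97)²/22.97 + (23−31.43)²/31.43 + (29−26.60)²/26.60 = 10.2709
df = 2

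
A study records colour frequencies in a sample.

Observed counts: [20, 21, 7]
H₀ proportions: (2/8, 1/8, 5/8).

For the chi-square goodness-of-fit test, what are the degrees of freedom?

df = k − 1 = 3 − 1 = 2

degrees of freedom = 2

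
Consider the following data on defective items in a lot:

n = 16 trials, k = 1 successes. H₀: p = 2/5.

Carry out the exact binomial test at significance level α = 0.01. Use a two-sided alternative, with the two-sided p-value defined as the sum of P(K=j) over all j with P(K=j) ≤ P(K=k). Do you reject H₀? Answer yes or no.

reject H₀: yes

Exact binomial: n=16, k=1, p₀=2/5=0.4000
P(X=j) = C(n,j)·p₀^j·(1−p₀)^(n−j); p = Σ P(X=j) over j with P(X=j) ≤ P(X=1)
p-value (two-sided) = 0.00423
At α=0.01: p < α → reject H₀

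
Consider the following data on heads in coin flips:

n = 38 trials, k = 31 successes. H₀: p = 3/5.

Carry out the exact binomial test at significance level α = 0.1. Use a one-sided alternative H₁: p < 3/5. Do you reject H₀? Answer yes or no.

reject H₀: no

Exact binomial: n=38, k=31, p₀=3/5=0.6000
P(X≤31) from Σ C(n,i)·p₀^i·(1−p₀)^(n−i)
p-value (one-sided, H₁ less) = 0.99879
At α=0.1: p ≥ α → fail to reject H₀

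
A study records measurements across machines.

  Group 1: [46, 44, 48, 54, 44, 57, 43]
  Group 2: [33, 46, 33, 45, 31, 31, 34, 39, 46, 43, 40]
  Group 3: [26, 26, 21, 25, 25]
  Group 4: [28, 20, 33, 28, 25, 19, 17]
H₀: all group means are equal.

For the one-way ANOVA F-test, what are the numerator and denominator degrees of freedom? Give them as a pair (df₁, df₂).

degrees of freedom = [3, 26]

k = 4 groups, N = 30 total
df = (k−1, N−k) = (4−1, 30−4) = (3, 26)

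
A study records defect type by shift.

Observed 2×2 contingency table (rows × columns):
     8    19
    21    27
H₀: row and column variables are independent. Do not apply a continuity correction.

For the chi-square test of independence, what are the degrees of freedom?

degrees of freedom = 1

df = (r−1)(c−1) = (2−1)·(2−1) = 1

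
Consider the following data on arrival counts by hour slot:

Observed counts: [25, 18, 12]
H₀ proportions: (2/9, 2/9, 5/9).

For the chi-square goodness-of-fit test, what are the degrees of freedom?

df = k − 1 = 3 − 1 = 2

degrees of freedom = 2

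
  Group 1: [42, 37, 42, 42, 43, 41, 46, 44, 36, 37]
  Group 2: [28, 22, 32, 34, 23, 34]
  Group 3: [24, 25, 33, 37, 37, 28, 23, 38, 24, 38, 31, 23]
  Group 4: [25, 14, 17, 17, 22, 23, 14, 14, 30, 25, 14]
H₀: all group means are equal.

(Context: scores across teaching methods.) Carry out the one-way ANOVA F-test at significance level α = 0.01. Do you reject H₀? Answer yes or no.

Group means [41.00, 28.83, 30.08, 19.55], grand mean 29.718
SSB = Σnᵢ(x̄ᵢ−x̄)² = 2417.420; SSW = ΣΣ(x−x̄ᵢ)² = 1000.477
MSB = 2417.420/3 = 805.8067; MSW = 1000.477/35 = 28.5851
F = MSB/MSW = 28.1898
df = (3, 35)
p-value (upper-tail) = 0.00000
At α=0.01: p < α → reject H₀

reject H₀: yes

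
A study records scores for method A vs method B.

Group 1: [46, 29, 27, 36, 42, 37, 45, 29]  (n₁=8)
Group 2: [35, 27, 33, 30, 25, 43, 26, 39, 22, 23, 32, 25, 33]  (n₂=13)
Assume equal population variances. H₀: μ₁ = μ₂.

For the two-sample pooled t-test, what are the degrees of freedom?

degrees of freedom = 19

df = n₁ + n₂ − 2 = 8 + 13 − 2 = 19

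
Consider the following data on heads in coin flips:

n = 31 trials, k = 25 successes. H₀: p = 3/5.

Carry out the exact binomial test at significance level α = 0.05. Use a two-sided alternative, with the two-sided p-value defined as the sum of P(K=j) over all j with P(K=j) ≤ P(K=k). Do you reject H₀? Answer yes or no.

reject H₀: yes

Exact binomial: n=31, k=25, p₀=3/5=0.6000
P(X=j) = C(n,j)·p₀^j·(1−p₀)^(n−j); p = Σ P(X=j) over j with P(X=j) ≤ P(X=25)
p-value (two-sided) = 0.02605
At α=0.05: p < α → reject H₀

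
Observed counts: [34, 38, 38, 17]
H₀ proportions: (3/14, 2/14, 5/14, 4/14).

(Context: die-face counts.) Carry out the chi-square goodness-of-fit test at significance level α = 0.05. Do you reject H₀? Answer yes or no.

n = 127; E_i = n·p_i = [27.21, 18.14, 45.36, 36.29]
χ² = (34−27.21)²/27.21 + (38−18.14)²/18.14 + (38−45.36)²/45.36 + (17−36.29)²/36.29 = 34.8690
df = 3
p-value (upper-tail) = 0.00000
At α=0.05: p < α → reject H₀

reject H₀: yes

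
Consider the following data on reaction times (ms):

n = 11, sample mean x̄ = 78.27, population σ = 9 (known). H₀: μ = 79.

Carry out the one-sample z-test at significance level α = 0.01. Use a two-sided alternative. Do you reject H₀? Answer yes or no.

reject H₀: no

SE = σ/√n = 9/√11 = 2.7136
z = (x̄−μ₀)/SE = (78.27−79)/2.7136 = -0.2690
p-value (two-sided) = 0.78792
At α=0.01: p ≥ α → fail to reject H₀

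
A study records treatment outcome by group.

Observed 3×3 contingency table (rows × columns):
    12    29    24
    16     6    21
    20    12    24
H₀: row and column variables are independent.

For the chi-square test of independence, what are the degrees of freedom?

df = (r−1)(c−1) = (3−1)·(3−1) = 4

degrees of freedom = 4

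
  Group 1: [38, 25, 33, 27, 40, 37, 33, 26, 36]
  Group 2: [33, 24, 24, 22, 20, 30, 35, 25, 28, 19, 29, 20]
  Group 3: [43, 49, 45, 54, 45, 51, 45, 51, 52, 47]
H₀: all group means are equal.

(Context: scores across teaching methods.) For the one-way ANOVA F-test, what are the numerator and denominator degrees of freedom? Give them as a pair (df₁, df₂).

k = 3 groups, N = 31 total
df = (k−1, N−k) = (3−1, 31−3) = (2, 28)

degrees of freedom = [2, 28]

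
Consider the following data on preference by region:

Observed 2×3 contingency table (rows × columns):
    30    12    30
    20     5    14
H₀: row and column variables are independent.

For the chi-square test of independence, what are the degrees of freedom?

df = (r−1)(c−1) = (2−1)·(3−1) = 2

degrees of freedom = 2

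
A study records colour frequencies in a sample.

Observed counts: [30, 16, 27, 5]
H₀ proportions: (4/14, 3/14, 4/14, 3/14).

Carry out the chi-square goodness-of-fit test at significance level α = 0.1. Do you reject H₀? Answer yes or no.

n = 78; E_i = n·p_i = [22.29, 16.71, 22.29, 16.71]
χ² = (30−22.29)²/22.29 + (16−16.71)²/16.71 + (27−22.29)²/22.29 + (5−16.71)²/16.71 = 11.9081
df = 3
p-value (upper-tail) = 0.00770
At α=0.1: p < α → reject H₀

reject H₀: yes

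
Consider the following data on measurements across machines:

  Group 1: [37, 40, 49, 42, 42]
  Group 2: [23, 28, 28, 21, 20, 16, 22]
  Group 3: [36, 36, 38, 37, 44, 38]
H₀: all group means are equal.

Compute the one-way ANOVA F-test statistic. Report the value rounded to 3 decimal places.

test statistic = 42.399

Group means [42.00, 22.57, 38.17], grand mean 33.167
SSB = Σnᵢ(x̄ᵢ−x̄)² = 1325.952; SSW = ΣΣ(x−x̄ᵢ)² = 234.548
MSB = 1325.952/2 = 662.9762; MSW = 234.548/15 = 15.6365
F = MSB/MSW = 42.3992
df = (2, 15)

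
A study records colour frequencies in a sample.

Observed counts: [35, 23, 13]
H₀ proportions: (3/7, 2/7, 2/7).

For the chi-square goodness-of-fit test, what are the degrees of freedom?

df = k − 1 = 3 − 1 = 2

degrees of freedom = 2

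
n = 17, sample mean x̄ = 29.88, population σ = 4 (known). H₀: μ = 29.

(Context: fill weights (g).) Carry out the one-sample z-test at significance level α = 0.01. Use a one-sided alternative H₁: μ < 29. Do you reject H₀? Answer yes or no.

reject H₀: no

SE = σ/√n = 4/√17 = 0.9701
z = (x̄−μ₀)/SE = (29.88−29)/0.9701 = 0.9071
p-value (one-sided, H₁ less) = 0.81782
At α=0.01: p ≥ α → fail to reject H₀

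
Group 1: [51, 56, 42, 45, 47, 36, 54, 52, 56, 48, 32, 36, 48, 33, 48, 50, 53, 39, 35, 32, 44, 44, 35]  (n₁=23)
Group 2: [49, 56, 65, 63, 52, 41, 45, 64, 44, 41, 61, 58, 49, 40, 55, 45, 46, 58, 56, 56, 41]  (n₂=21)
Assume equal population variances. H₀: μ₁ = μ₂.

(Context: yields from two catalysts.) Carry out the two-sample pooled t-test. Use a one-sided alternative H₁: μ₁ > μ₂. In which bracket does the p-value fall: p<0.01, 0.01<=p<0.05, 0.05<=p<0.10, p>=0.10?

p-value bracket: p>=0.10

x̄₁=44.174, s₁=7.987, n₁=23
x̄₂=51.667, s₂=8.260, n₂=21
s_p² = [22·7.987² + 20·8.260²]/42 = 65.9041
SE = √(s_p²·(1/23+1/21)) = 2.4502
t = (44.174−51.667)/2.4502 = -3.0580
df = 42
p-value (one-sided, H₁ greater) = 0.99807
→ bracket: p>=0.10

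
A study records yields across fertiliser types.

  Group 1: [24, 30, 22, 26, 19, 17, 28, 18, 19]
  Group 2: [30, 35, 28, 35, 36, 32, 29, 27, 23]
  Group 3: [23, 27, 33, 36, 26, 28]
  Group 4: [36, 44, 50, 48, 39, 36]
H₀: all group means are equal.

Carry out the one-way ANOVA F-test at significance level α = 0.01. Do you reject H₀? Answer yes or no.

reject H₀: yes

Group means [22.56, 30.56, 28.83, 42.17], grand mean 30.133
SSB = Σnᵢ(x̄ᵢ−x̄)² = 1397.356; SSW = ΣΣ(x−x̄ᵢ)² = 626.111
MSB = 1397.356/3 = 465.7852; MSW = 626.111/26 = 24.0812
F = MSB/MSW = 19.3423
df = (3, 26)
p-value (upper-tail) = 0.00000
At α=0.01: p < α → reject H₀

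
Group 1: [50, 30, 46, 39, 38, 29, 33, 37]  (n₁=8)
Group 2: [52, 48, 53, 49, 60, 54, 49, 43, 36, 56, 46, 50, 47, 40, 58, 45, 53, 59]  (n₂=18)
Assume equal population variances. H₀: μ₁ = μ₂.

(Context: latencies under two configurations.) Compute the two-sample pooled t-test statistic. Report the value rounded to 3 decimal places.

test statistic = -4.221

x̄₁=37.750, s₁=7.363, n₁=8
x̄₂=49.889, s₂=6.507, n₂=18
s_p² = [7·7.363² + 17·6.507²]/24 = 45.8032
SE = √(s_p²·(1/8+1/18)) = 2.8758
t = (37.750−49.889)/2.8758 = -4.2211
df = 24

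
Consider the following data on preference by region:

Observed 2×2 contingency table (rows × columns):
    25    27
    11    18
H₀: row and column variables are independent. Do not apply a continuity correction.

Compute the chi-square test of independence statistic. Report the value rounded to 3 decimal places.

test statistic = 0.776

Row totals [52, 29], col totals [36, 45], n=81
χ² = (25−23.11)²/23.11 + (27−28.89)²/28.89 + (11−12.89)²/12.89 + (18−16.11)²/16.11 = 0.7762
df = 1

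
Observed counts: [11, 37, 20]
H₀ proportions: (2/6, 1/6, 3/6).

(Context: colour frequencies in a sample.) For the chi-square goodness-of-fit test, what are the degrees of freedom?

df = k − 1 = 3 − 1 = 2

degrees of freedom = 2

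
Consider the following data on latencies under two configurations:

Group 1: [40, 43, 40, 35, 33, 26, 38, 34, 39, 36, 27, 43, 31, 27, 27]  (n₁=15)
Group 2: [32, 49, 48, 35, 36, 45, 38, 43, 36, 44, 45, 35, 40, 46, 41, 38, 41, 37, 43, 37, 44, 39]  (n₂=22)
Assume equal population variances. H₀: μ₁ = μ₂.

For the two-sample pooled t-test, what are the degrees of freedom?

degrees of freedom = 35

df = n₁ + n₂ − 2 = 15 + 22 − 2 = 35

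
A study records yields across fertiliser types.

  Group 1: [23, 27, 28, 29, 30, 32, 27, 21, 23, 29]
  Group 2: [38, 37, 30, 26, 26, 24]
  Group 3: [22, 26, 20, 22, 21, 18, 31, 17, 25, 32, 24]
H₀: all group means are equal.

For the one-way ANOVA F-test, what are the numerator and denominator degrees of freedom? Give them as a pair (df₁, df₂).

degrees of freedom = [2, 24]

k = 3 groups, N = 27 total
df = (k−1, N−k) = (3−1, 27−3) = (2, 24)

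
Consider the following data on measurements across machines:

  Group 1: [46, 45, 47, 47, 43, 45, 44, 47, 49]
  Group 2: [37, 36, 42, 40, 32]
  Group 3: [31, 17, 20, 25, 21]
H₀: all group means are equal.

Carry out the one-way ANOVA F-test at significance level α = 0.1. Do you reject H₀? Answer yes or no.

Group means [45.89, 37.40, 22.80], grand mean 37.579
SSB = Σnᵢ(x̄ᵢ−x̄)² = 1713.743; SSW = ΣΣ(x−x̄ᵢ)² = 202.889
MSB = 1713.743/2 = 856.8713; MSW = 202.889/16 = 12.6806
F = MSB/MSW = 67.5736
df = (2, 16)
p-value (upper-tail) = 0.00000
At α=0.1: p < α → reject H₀

reject H₀: yes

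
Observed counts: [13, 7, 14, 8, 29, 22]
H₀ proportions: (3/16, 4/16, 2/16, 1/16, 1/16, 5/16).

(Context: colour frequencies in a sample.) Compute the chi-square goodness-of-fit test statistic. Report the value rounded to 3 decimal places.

test statistic = 108.012

n = 93; E_i = n·p_i = [17.44, 23.25, 11.62, 5.81, 5.81, 29.06]
χ² = (13−17.44)²/17.44 + (7−23.25)²/23.25 + (14−11.62)²/11.62 + (8−5.81)²/5.81 + (29−5.81)²/5.81 + (22−29.06)²/29.06 = 108.0122
df = 5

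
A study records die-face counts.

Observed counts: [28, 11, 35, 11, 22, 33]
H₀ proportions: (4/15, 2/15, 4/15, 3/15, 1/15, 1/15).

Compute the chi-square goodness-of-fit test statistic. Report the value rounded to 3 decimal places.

n = 140; E_i = n·p_i = [37.33, 18.67, 37.33, 28.00, 9.33, 9.33]
χ² = (28−37.33)²/37.33 + (11−18.67)²/18.67 + (35−37.33)²/37.33 + (11−28.00)²/28.00 + (22−9.33)²/9.33 + (33−9.33)²/9.33 = 93.1518
df = 5

test statistic = 93.152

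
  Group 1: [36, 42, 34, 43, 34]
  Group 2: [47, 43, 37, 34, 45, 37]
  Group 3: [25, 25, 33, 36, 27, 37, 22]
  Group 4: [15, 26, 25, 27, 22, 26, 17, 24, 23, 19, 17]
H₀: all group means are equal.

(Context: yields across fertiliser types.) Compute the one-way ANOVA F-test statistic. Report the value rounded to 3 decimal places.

test statistic = 23.253

Group means [37.80, 40.50, 29.29, 21.91], grand mean 30.276
SSB = Σnᵢ(x̄ᵢ−x̄)² = 1687.155; SSW = ΣΣ(x−x̄ᵢ)² = 604.638
MSB = 1687.155/3 = 562.3851; MSW = 604.638/25 = 24.1855
F = MSB/MSW = 23.2530
df = (3, 25)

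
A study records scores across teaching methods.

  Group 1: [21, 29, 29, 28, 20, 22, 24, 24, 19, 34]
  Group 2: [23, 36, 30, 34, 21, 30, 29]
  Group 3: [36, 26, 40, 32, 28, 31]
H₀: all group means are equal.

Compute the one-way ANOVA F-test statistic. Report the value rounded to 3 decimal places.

Group means [25.00, 29.00, 32.17], grand mean 28.087
SSB = Σnᵢ(x̄ᵢ−x̄)² = 200.993; SSW = ΣΣ(x−x̄ᵢ)² = 518.833
MSB = 200.993/2 = 100.4964; MSW = 518.833/20 = 25.9417
F = MSB/MSW = 3.8739
df = (2, 20)

test statistic = 3.874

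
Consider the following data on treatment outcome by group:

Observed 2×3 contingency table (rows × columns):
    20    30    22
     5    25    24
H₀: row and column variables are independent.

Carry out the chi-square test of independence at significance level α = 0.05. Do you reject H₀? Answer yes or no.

reject H₀: yes

Row totals [72, 54], col totals [25, 55, 46], n=126
χ² = (20−14.29)²/14.29 + (30−31.43)²/31.43 + (22−26.29)²/26.29 + (5−10.71)²/10.71 + (25−23.57)²/23.57 + (24−19.71)²/19.71 = 7.1153
df = 2
p-value (upper-tail) = 0.02851
At α=0.05: p < α → reject H₀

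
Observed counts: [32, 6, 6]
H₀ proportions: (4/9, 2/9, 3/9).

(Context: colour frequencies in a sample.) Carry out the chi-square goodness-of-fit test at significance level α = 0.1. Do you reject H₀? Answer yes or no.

reject H₀: yes

n = 44; E_i = n·p_i = [19.56, 9.78, 14.67]
χ² = (32−19.56)²/19.56 + (6−9.78)²/9.78 + (6−14.67)²/14.67 = 14.5000
df = 2
p-value (upper-tail) = 0.00071
At α=0.1: p < α → reject H₀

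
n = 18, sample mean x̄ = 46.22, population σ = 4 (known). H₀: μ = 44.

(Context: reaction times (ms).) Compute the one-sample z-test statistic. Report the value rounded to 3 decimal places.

SE = σ/√n = 4/√18 = 0.9428
z = (x̄−μ₀)/SE = (46.22−44)/0.9428 = 2.3547

test statistic = 2.355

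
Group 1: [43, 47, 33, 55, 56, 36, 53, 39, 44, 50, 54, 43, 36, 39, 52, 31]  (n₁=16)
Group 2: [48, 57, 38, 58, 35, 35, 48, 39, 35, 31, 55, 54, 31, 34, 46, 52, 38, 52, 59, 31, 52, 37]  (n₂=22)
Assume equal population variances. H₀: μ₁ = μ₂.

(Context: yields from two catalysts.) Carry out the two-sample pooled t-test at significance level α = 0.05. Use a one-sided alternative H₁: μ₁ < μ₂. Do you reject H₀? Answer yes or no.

x̄₁=44.438, s₁=8.254, n₁=16
x̄₂=43.864, s₂=9.843, n₂=22
s_p² = [15·8.254² + 21·9.843²]/36 = 84.9036
SE = √(s_p²·(1/16+1/22)) = 3.0275
t = (44.438−43.864)/3.0275 = 0.1896
df = 36
p-value (one-sided, H₁ less) = 0.57464
At α=0.05: p ≥ α → fail to reject H₀

reject H₀: no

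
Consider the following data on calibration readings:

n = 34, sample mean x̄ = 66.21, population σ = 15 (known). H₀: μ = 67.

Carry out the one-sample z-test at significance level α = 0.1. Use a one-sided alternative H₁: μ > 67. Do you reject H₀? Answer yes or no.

reject H₀: no

SE = σ/√n = 15/√34 = 2.5725
z = (x̄−μ₀)/SE = (66.21−67)/2.5725 = -0.3071
p-value (one-sided, H₁ greater) = 0.62062
At α=0.1: p ≥ α → fail to reject H₀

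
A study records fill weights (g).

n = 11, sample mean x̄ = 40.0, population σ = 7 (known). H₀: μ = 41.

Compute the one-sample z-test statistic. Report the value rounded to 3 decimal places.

test statistic = -0.474

SE = σ/√n = 7/√11 = 2.1106
z = (x̄−μ₀)/SE = (40.0−41)/2.1106 = -0.4738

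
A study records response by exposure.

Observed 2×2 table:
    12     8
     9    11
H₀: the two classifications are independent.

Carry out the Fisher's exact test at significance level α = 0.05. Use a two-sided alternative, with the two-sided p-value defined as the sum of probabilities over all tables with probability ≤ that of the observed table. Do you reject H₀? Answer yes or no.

Margins: r₁=20, r₂=20, c₁=21, c₂=19, n=40
p_obs = C(20,12)·C(20,9)/C(40,21); sum pmf over tables with pmf ≤ p_obs
p-value (two-sided) = 0.52725
At α=0.05: p ≥ α → fail to reject H₀

reject H₀: no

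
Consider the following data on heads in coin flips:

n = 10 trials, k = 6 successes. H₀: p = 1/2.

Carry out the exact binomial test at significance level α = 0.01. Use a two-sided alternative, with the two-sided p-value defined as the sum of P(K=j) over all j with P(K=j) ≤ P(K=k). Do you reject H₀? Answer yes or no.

Exact binomial: n=10, k=6, p₀=1/2=0.5000
P(X=j) = C(n,j)·p₀^j·(1−p₀)^(n−j); p = Σ P(X=j) over j with P(X=j) ≤ P(X=6)
p-value (two-sided) = 0.75391
At α=0.01: p ≥ α → fail to reject H₀

reject H₀: no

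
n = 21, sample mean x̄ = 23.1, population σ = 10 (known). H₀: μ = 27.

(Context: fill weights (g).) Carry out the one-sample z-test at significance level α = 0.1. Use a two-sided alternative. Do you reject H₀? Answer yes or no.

reject H₀: yes

SE = σ/√n = 10/√21 = 2.1822
z = (x̄−μ₀)/SE = (23.1−27)/2.1822 = -1.7872
p-value (two-sided) = 0.07390
At α=0.1: p < α → reject H₀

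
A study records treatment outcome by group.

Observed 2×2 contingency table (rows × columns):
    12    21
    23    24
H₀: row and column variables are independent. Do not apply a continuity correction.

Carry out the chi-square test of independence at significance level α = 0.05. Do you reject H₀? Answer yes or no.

Row totals [33, 47], col totals [35, 45], n=80
χ² = (12−14.44)²/14.44 + (21−18.56)²/18.56 + (23−20.56)²/20.56 + (24−26.44)²/26.44 = 1.2453
df = 1
p-value (upper-tail) = 0.26446
At α=0.05: p ≥ α → fail to reject H₀

reject H₀: no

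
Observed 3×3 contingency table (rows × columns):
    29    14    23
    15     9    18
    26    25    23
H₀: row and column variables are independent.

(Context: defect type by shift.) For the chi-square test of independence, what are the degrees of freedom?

df = (r−1)(c−1) = (3−1)·(3−1) = 4

degrees of freedom = 4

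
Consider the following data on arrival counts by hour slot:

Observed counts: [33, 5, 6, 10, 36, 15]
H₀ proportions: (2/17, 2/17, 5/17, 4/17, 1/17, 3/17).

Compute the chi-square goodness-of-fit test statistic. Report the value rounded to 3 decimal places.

test statistic = 212.366

n = 105; E_i = n·p_i = [12.35, 12.35, 30.88, 24.71, 6.18, 18.53]
χ² = (33−12.35)²/12.35 + (5−12.35)²/12.35 + (6−30.88)²/30.88 + (10−24.71)²/24.71 + (36−6.18)²/6.18 + (15−18.53)²/18.53 = 212.3657
df = 5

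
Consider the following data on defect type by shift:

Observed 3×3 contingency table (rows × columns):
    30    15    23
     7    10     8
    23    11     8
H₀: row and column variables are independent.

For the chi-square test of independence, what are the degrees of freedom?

df = (r−1)(c−1) = (3−1)·(3−1) = 4

degrees of freedom = 4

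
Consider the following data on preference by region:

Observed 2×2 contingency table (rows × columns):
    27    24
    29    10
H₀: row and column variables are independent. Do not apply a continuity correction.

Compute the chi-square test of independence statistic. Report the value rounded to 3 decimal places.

test statistic = 4.313

Row totals [51, 39], col totals [56, 34], n=90
χ² = (27−31.73)²/31.73 + (24−19.27)²/19.27 + (29−24.27)²/24.27 + (10−14.73)²/14.73 = 4.3128
df = 1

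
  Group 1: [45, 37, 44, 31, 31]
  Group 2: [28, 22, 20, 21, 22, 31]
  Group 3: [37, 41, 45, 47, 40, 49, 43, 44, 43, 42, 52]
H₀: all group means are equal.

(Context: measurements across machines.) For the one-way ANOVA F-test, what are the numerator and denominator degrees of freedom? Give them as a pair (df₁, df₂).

degrees of freedom = [2, 19]

k = 3 groups, N = 22 total
df = (k−1, N−k) = (3−1, 22−3) = (2, 19)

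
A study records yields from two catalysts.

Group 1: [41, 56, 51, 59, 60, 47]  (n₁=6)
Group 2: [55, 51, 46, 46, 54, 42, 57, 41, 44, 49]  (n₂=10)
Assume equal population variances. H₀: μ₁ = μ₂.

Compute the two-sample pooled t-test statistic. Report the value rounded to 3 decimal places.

x̄₁=52.333, s₁=7.421, n₁=6
x̄₂=48.500, s₂=5.603, n₂=10
s_p² = [5·7.421² + 9·5.603²]/14 = 39.8452
SE = √(s_p²·(1/6+1/10)) = 3.2597
t = (52.333−48.500)/3.2597 = 1.1760
df = 14

test statistic = 1.176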